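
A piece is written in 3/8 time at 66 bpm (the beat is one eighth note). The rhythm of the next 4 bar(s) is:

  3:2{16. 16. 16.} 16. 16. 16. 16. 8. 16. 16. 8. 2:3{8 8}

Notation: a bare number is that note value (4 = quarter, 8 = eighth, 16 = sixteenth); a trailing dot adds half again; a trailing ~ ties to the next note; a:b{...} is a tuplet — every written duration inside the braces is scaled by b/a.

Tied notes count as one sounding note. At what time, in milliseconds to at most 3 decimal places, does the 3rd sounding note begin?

1. 0.0ms @ 0 + 454.545ms (1/2)
2. 454.545ms @ 1/2 + 454.545ms (1/2)
3. 909.091ms @ 1 + 454.545ms (1/2)
4. 1363.636ms @ 3/2 + 681.818ms (3/4)
5. 2045.455ms @ 9/4 + 681.818ms (3/4)
6. 2727.273ms @ 3 + 681.818ms (3/4)
7. 3409.091ms @ 15/4 + 681.818ms (3/4)
8. 4090.909ms @ 9/2 + 1363.636ms (3/2)
9. 5454.545ms @ 6 + 681.818ms (3/4)
10. 6136.364ms @ 27/4 + 681.818ms (3/4)
11. 6818.182ms @ 15/2 + 1363.636ms (3/2)
12. 8181.818ms @ 9 + 1363.636ms (3/2)
13. 9545.455ms @ 21/2 + 1363.636ms (3/2)

note 3 onset = 1b = 909.091ms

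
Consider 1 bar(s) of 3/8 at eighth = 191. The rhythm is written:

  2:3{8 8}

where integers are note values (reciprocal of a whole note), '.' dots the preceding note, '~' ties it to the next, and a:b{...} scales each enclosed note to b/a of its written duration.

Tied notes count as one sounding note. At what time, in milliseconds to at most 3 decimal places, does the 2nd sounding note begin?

1. 0.0ms @ 0 + 471.204ms (3/2)
2. 471.204ms @ 3/2 + 471.204ms (3/2)

note 2 onset = 3/2b = 471.204ms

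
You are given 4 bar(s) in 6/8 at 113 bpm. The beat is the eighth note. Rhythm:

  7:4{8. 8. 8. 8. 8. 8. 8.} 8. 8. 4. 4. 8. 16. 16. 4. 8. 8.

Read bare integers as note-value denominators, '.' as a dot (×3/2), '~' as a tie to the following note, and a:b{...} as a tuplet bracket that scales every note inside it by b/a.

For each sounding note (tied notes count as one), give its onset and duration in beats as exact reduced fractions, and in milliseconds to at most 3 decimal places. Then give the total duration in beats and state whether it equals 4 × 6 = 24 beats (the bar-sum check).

1) 0.0ms=0b +455.12ms=6/7b
2) 455.12ms=6/7b +455.12ms=6/7b
3) 910.24ms=12/7b +455.12ms=6/7b
4) 1365.36ms=18/7b +455.12ms=6/7b
5) 1820.48ms=24/7b +455.12ms=6/7b
6) 2275.601ms=30/7b +455.12ms=6/7b
7) 2730.721ms=36/7b +455.12ms=6/7b
8) 3185.841ms=6b +796.46ms=3/2b
9) 3982.301ms=15/2b +796.46ms=3/2b
10) 4778.761ms=9b +1592.92ms=3b
11) 6371.681ms=12b +1592.92ms=3b
12) 7964.602ms=15b +796.46ms=3/2b
13) 8761.062ms=33/2b +398.23ms=3/4b
14) 9159.292ms=69/4b +398.23ms=3/4b
15) 9557.522ms=18b +1592.92ms=3b
16) 11150.442ms=21b +796.46ms=3/2b
17) 11946.903ms=45/2b +796.46ms=3/2b
Σ=24b of 24 (113bpm 6/8) — PASS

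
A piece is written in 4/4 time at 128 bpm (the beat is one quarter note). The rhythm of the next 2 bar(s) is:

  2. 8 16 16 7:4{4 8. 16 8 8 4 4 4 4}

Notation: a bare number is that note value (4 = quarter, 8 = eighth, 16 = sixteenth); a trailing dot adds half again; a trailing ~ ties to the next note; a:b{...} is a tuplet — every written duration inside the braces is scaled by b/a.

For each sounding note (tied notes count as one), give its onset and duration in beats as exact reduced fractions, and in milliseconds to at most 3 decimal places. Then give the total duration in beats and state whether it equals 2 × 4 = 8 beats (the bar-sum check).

1) 0.0ms=0b +1406.25ms=3b
2) 1406.25ms=3b +234.375ms=1/2b
3) 1640.625ms=7/2b +117.188ms=1/4b
4) 1757.812ms=15/4b +117.188ms=1/4b
5) 1875.0ms=4b +267.857ms=4/7b
6) 2142.857ms=32/7b +200.893ms=3/7b
7) 2343.75ms=5b +66.964ms=1/7b
8) 2410.714ms=36/7b +133.929ms=2/7b
9) 2544.643ms=38/7b +133.929ms=2/7b
10) 2678.571ms=40/7b +267.857ms=4/7b
11) 2946.429ms=44/7b +267.857ms=4/7b
12) 3214.286ms=48/7b +267.857ms=4/7b
13) 3482.143ms=52/7b +267.857ms=4/7b
Σ=8b of 8 (128bpm 4/4) — PASS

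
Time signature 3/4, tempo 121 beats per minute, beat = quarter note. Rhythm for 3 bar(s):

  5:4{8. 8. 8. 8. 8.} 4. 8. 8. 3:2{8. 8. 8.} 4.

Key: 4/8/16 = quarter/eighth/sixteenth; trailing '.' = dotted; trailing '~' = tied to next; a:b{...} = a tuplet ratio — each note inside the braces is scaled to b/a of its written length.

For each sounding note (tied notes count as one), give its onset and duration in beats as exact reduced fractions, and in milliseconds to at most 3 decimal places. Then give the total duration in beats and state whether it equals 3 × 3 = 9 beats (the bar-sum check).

1) 0.0ms=0b +297.521ms=3/5b
2) 297.521ms=3/5b +297.521ms=3/5b
3) 595.041ms=6/5b +297.521ms=3/5b
4) 892.562ms=9/5b +297.521ms=3/5b
5) 1190.083ms=12/5b +297.521ms=3/5b
6) 1487.603ms=3b +743.802ms=3/2b
7) 2231.405ms=9/2b +371.901ms=3/4b
8) 2603.306ms=21/4b +371.901ms=3/4b
9) 2975.207ms=6b +247.934ms=1/2b
10) 3223.14ms=13/2b +247.934ms=1/2b
11) 3471.074ms=7b +247.934ms=1/2b
12) 3719.008ms=15/2b +743.802ms=3/2b
Σ=9b of 9 (121bpm 3/4) — PASS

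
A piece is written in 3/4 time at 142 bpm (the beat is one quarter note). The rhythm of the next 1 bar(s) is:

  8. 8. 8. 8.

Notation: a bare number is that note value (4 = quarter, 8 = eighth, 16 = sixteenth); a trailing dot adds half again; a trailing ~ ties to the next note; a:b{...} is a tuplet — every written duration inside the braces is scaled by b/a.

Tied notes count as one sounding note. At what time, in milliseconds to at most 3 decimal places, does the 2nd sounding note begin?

note 2 onset = 3/4b = 316.901ms

1. 0.0ms @ 0 + 316.901ms (3/4)
2. 316.901ms @ 3/4 + 316.901ms (3/4)
3. 633.803ms @ 3/2 + 316.901ms (3/4)
4. 950.704ms @ 9/4 + 316.901ms (3/4)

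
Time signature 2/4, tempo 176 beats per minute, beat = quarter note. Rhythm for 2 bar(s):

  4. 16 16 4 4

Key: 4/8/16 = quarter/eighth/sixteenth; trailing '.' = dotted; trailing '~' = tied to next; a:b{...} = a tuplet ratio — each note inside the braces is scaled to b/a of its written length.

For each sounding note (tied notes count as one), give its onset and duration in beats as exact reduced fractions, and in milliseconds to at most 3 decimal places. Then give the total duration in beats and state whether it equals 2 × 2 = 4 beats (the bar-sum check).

1) 0.0ms=0b +511.364ms=3/2b
2) 511.364ms=3/2b +85.227ms=1/4b
3) 596.591ms=7/4b +85.227ms=1/4b
4) 681.818ms=2b +340.909ms=1b
5) 1022.727ms=3b +340.909ms=1b
Σ=4b of 4 (176bpm 2/4) — PASS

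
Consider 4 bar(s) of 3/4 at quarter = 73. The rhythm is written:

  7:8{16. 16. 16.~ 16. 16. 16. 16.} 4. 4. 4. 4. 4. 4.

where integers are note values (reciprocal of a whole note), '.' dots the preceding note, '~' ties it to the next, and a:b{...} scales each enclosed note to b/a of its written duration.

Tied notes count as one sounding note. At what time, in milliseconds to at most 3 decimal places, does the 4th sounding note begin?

note 4 onset = 12/7b = 1409.002ms

1. 0.0ms @ 0 + 352.25ms (3/7)
2. 352.25ms @ 3/7 + 352.25ms (3/7)
3. 704.501ms @ 6/7 + 704.501ms (6/7)
4. 1409.002ms @ 12/7 + 352.25ms (3/7)
5. 1761.252ms @ 15/7 + 352.25ms (3/7)
6. 2113.503ms @ 18/7 + 352.25ms (3/7)
7. 2465.753ms @ 3 + 1232.877ms (3/2)
8. 3698.63ms @ 9/2 + 1232.877ms (3/2)
9. 4931.507ms @ 6 + 1232.877ms (3/2)
10. 6164.384ms @ 15/2 + 1232.877ms (3/2)
11. 7397.26ms @ 9 + 1232.877ms (3/2)
12. 8630.137ms @ 21/2 + 1232.877ms (3/2)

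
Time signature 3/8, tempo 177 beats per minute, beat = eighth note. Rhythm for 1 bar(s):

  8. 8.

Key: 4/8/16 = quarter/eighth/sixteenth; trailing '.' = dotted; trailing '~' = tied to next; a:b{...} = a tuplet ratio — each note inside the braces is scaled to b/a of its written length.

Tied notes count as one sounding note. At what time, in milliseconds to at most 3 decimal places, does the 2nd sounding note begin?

1. 0.0ms @ 0 + 508.475ms (3/2)
2. 508.475ms @ 3/2 + 508.475ms (3/2)

note 2 onset = 3/2b = 508.475ms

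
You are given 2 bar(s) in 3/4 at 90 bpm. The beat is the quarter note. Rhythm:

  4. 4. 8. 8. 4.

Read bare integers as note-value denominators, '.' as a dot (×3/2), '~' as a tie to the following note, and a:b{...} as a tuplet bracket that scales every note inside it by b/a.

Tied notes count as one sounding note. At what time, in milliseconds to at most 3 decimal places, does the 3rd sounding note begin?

1. 0.0ms @ 0 + 1000.0ms (3/2)
2. 1000.0ms @ 3/2 + 1000.0ms (3/2)
3. 2000.0ms @ 3 + 500.0ms (3/4)
4. 2500.0ms @ 15/4 + 500.0ms (3/4)
5. 3000.0ms @ 9/2 + 1000.0ms (3/2)

note 3 onset = 3b = 2000.0ms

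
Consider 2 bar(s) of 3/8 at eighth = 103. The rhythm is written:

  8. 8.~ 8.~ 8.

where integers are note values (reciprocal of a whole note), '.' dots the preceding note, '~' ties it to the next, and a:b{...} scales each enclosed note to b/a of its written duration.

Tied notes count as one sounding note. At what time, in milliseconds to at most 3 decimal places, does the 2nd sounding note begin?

note 2 onset = 3/2b = 873.786ms

1. 0.0ms @ 0 + 873.786ms (3/2)
2. 873.786ms @ 3/2 + 2621.359ms (9/2)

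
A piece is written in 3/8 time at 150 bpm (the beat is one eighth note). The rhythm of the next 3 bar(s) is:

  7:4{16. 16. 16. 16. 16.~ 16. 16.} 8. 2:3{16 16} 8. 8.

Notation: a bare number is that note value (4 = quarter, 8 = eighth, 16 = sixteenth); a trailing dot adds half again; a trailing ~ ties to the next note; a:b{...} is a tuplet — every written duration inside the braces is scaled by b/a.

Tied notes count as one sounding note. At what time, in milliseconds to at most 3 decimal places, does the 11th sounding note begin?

1. 0.0ms @ 0 + 171.429ms (3/7)
2. 171.429ms @ 3/7 + 171.429ms (3/7)
3. 342.857ms @ 6/7 + 171.429ms (3/7)
4. 514.286ms @ 9/7 + 171.429ms (3/7)
5. 685.714ms @ 12/7 + 342.857ms (6/7)
6. 1028.571ms @ 18/7 + 171.429ms (3/7)
7. 1200.0ms @ 3 + 600.0ms (3/2)
8. 1800.0ms @ 9/2 + 300.0ms (3/4)
9. 2100.0ms @ 21/4 + 300.0ms (3/4)
10. 2400.0ms @ 6 + 600.0ms (3/2)
11. 3000.0ms @ 15/2 + 600.0ms (3/2)

note 11 onset = 15/2b = 3000.0ms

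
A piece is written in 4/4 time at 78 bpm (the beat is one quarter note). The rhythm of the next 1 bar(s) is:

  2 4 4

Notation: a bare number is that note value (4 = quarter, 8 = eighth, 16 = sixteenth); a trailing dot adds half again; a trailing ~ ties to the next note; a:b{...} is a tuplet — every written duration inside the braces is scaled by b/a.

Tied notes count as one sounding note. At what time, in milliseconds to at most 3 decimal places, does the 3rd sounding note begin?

1. 0.0ms @ 0 + 1538.462ms (2)
2. 1538.462ms @ 2 + 769.231ms (1)
3. 2307.692ms @ 3 + 769.231ms (1)

note 3 onset = 3b = 2307.692ms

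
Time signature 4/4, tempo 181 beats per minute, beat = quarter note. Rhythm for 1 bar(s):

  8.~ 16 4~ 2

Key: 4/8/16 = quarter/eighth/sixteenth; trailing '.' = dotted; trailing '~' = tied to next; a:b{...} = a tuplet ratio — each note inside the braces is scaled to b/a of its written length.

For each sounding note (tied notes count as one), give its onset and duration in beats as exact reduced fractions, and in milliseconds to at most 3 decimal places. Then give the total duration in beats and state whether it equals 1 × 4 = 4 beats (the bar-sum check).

1) 0.0ms=0b +331.492ms=1b
2) 331.492ms=1b +994.475ms=3b
Σ=4b of 4 (181bpm 4/4) — PASS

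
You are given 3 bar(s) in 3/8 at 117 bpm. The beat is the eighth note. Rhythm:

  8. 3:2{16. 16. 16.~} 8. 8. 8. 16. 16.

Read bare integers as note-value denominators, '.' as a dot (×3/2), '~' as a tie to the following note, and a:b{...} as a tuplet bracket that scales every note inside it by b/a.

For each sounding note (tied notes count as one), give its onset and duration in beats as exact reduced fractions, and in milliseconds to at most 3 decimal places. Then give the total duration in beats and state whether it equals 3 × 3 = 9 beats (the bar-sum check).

1) 0.0ms=0b +769.231ms=3/2b
2) 769.231ms=3/2b +256.41ms=1/2b
3) 1025.641ms=2b +256.41ms=1/2b
4) 1282.051ms=5/2b +1025.641ms=2b
5) 2307.692ms=9/2b +769.231ms=3/2b
6) 3076.923ms=6b +769.231ms=3/2b
7) 3846.154ms=15/2b +384.615ms=3/4b
8) 4230.769ms=33/4b +384.615ms=3/4b
Σ=9b of 9 (117bpm 3/8) — PASS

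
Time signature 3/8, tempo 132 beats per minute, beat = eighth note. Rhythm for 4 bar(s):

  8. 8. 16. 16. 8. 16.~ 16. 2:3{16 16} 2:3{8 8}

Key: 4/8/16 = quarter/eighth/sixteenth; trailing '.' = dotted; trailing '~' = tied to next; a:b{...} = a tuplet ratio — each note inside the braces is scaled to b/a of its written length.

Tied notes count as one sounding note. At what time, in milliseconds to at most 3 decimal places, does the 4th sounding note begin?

note 4 onset = 15/4b = 1704.545ms

1. 0.0ms @ 0 + 681.818ms (3/2)
2. 681.818ms @ 3/2 + 681.818ms (3/2)
3. 1363.636ms @ 3 + 340.909ms (3/4)
4. 1704.545ms @ 15/4 + 340.909ms (3/4)
5. 2045.455ms @ 9/2 + 681.818ms (3/2)
6. 2727.273ms @ 6 + 681.818ms (3/2)
7. 3409.091ms @ 15/2 + 340.909ms (3/4)
8. 3750.0ms @ 33/4 + 340.909ms (3/4)
9. 4090.909ms @ 9 + 681.818ms (3/2)
10. 4772.727ms @ 21/2 + 681.818ms (3/2)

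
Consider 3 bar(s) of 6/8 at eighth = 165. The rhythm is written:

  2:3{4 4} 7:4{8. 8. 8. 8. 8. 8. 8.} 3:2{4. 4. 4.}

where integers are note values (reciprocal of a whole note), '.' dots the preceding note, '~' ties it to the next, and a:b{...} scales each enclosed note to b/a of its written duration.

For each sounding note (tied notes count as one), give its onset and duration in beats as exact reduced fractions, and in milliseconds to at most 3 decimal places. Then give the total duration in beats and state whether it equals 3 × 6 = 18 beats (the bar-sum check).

1) 0.0ms=0b +1090.909ms=3b
2) 1090.909ms=3b +1090.909ms=3b
3) 2181.818ms=6b +311.688ms=6/7b
4) 2493.506ms=48/7b +311.688ms=6/7b
5) 2805.195ms=54/7b +311.688ms=6/7b
6) 3116.883ms=60/7b +311.688ms=6/7b
7) 3428.571ms=66/7b +311.688ms=6/7b
8) 3740.26ms=72/7b +311.688ms=6/7b
9) 4051.948ms=78/7b +311.688ms=6/7b
10) 4363.636ms=12b +727.273ms=2b
11) 5090.909ms=14b +727.273ms=2b
12) 5818.182ms=16b +727.273ms=2b
Σ=18b of 18 (165bpm 6/8) — PASS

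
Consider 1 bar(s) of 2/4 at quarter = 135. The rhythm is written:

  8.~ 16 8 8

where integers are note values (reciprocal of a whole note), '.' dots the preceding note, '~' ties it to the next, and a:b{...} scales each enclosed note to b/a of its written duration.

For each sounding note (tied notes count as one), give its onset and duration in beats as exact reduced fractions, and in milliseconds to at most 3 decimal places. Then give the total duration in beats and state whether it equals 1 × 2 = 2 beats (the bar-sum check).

1) 0.0ms=0b +444.444ms=1b
2) 444.444ms=1b +222.222ms=1/2b
3) 666.667ms=3/2b +222.222ms=1/2b
Σ=2b of 2 (135bpm 2/4) — PASS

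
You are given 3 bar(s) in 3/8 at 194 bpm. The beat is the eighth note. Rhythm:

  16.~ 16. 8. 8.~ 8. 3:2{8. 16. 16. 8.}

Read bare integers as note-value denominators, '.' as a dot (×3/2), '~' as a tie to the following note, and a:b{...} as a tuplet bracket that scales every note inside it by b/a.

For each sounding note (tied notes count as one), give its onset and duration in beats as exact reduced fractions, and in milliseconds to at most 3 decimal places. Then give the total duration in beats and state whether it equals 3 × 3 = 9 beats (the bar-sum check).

1) 0.0ms=0b +463.918ms=3/2b
2) 463.918ms=3/2b +463.918ms=3/2b
3) 927.835ms=3b +927.835ms=3b
4) 1855.67ms=6b +309.278ms=1b
5) 2164.948ms=7b +154.639ms=1/2b
6) 2319.588ms=15/2b +154.639ms=1/2b
7) 2474.227ms=8b +309.278ms=1b
Σ=9b of 9 (194bpm 3/8) — PASS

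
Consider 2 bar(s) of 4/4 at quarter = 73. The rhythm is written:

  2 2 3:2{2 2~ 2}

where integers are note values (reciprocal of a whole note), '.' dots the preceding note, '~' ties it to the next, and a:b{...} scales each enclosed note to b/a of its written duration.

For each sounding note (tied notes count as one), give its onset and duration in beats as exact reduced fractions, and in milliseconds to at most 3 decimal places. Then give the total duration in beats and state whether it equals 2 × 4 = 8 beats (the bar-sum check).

1) 0.0ms=0b +1643.836ms=2b
2) 1643.836ms=2b +1643.836ms=2b
3) 3287.671ms=4b +1095.89ms=4/3b
4) 4383.562ms=16/3b +2191.781ms=8/3b
Σ=8b of 8 (73bpm 4/4) — PASS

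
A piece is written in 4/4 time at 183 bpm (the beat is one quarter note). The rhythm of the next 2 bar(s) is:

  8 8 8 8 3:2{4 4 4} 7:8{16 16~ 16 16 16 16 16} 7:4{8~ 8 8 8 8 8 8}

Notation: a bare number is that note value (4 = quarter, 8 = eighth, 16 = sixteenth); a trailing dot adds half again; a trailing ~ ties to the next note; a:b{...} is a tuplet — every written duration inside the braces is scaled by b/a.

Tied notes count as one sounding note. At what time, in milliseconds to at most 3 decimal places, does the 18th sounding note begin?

1. 0.0ms @ 0 + 163.934ms (1/2)
2. 163.934ms @ 1/2 + 163.934ms (1/2)
3. 327.869ms @ 1 + 163.934ms (1/2)
4. 491.803ms @ 3/2 + 163.934ms (1/2)
5. 655.738ms @ 2 + 218.579ms (2/3)
6. 874.317ms @ 8/3 + 218.579ms (2/3)
7. 1092.896ms @ 10/3 + 218.579ms (2/3)
8. 1311.475ms @ 4 + 93.677ms (2/7)
9. 1405.152ms @ 30/7 + 187.354ms (4/7)
10. 1592.506ms @ 34/7 + 93.677ms (2/7)
11. 1686.183ms @ 36/7 + 93.677ms (2/7)
12. 1779.859ms @ 38/7 + 93.677ms (2/7)
13. 1873.536ms @ 40/7 + 93.677ms (2/7)
14. 1967.213ms @ 6 + 187.354ms (4/7)
15. 2154.567ms @ 46/7 + 93.677ms (2/7)
16. 2248.244ms @ 48/7 + 93.677ms (2/7)
17. 2341.92ms @ 50/7 + 93.677ms (2/7)
18. 2435.597ms @ 52/7 + 93.677ms (2/7)
19. 2529.274ms @ 54/7 + 93.677ms (2/7)

note 18 onset = 52/7b = 2435.597ms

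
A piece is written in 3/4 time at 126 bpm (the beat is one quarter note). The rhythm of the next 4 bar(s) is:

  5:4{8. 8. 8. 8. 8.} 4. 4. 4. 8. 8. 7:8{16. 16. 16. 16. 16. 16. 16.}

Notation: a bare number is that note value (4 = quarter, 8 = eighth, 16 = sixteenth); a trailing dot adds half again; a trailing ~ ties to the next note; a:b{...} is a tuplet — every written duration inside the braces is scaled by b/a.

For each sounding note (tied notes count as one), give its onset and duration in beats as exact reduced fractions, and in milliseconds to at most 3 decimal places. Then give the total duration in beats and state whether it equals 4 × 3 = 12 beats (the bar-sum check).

1) 0.0ms=0b +285.714ms=3/5b
2) 285.714ms=3/5b +285.714ms=3/5b
3) 571.429ms=6/5b +285.714ms=3/5b
4) 857.143ms=9/5b +285.714ms=3/5b
5) 1142.857ms=12/5b +285.714ms=3/5b
6) 1428.571ms=3b +714.286ms=3/2b
7) 2142.857ms=9/2b +714.286ms=3/2b
8) 2857.143ms=6b +714.286ms=3/2b
9) 3571.429ms=15/2b +357.143ms=3/4b
10) 3928.571ms=33/4b +357.143ms=3/4b
11) 4285.714ms=9b +204.082ms=3/7b
12) 4489.796ms=66/7b +204.082ms=3/7b
13) 4693.878ms=69/7b +204.082ms=3/7b
14) 4897.959ms=72/7b +204.082ms=3/7b
15) 5102.041ms=75/7b +204.082ms=3/7b
16) 5306.122ms=78/7b +204.082ms=3/7b
17) 5510.204ms=81/7b +204.082ms=3/7b
Σ=12b of 12 (126bpm 3/4) — PASS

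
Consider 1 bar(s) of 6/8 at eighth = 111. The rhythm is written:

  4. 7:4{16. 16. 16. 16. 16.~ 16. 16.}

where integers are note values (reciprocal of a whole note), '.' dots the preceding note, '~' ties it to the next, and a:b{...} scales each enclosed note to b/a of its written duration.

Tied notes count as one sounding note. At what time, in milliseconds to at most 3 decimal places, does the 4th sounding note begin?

1. 0.0ms @ 0 + 1621.622ms (3)
2. 1621.622ms @ 3 + 231.66ms (3/7)
3. 1853.282ms @ 24/7 + 231.66ms (3/7)
4. 2084.942ms @ 27/7 + 231.66ms (3/7)
5. 2316.602ms @ 30/7 + 231.66ms (3/7)
6. 2548.263ms @ 33/7 + 463.32ms (6/7)
7. 3011.583ms @ 39/7 + 231.66ms (3/7)

note 4 onset = 27/7b = 2084.942ms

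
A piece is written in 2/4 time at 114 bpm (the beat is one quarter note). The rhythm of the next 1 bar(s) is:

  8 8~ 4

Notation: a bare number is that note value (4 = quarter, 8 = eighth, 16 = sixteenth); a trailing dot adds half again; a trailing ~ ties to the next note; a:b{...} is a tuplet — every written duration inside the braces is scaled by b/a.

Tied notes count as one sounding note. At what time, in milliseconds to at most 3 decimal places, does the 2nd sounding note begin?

note 2 onset = 1/2b = 263.158ms

1. 0.0ms @ 0 + 263.158ms (1/2)
2. 263.158ms @ 1/2 + 789.474ms (3/2)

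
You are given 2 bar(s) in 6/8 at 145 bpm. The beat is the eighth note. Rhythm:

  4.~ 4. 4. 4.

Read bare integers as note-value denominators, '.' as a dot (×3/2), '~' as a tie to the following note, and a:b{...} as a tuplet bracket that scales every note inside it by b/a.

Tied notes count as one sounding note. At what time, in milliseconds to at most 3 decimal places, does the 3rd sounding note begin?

1. 0.0ms @ 0 + 2482.759ms (6)
2. 2482.759ms @ 6 + 1241.379ms (3)
3. 3724.138ms @ 9 + 1241.379ms (3)

note 3 onset = 9b = 3724.138ms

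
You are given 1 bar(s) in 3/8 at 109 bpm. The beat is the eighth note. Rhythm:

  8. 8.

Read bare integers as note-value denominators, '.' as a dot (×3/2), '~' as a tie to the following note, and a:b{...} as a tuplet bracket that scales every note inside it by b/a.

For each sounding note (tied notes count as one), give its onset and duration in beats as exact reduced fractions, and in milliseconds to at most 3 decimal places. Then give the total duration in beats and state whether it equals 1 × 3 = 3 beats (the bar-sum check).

1) 0.0ms=0b +825.688ms=3/2b
2) 825.688ms=3/2b +825.688ms=3/2b
Σ=3b of 3 (109bpm 3/8) — PASS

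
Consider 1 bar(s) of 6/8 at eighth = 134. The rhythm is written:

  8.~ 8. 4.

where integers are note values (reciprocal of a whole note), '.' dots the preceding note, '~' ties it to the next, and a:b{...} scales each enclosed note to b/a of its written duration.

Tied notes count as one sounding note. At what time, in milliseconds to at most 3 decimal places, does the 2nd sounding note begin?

note 2 onset = 3b = 1343.284ms

1. 0.0ms @ 0 + 1343.284ms (3)
2. 1343.284ms @ 3 + 1343.284ms (3)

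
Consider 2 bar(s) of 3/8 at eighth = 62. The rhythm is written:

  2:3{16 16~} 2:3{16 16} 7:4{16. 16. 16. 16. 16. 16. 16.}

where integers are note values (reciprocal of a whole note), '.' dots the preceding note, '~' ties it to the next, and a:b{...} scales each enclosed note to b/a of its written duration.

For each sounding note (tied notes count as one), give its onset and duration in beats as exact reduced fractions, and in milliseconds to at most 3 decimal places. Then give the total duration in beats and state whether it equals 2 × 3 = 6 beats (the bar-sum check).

1) 0.0ms=0b +725.806ms=3/4b
2) 725.806ms=3/4b +1451.613ms=3/2b
3) 2177.419ms=9/4b +725.806ms=3/4b
4) 2903.226ms=3b +414.747ms=3/7b
5) 3317.972ms=24/7b +414.747ms=3/7b
6) 3732.719ms=27/7b +414.747ms=3/7b
7) 4147.465ms=30/7b +414.747ms=3/7b
8) 4562.212ms=33/7b +414.747ms=3/7b
9) 4976.959ms=36/7b +414.747ms=3/7b
10) 5391.705ms=39/7b +414.747ms=3/7b
Σ=6b of 6 (62bpm 3/8) — PASS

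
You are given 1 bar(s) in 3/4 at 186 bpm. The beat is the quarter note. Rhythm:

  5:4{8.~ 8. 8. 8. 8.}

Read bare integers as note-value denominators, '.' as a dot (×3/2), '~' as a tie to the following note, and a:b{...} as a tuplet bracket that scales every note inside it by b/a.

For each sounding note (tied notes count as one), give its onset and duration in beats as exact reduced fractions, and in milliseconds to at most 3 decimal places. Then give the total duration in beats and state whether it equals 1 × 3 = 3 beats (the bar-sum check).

1) 0.0ms=0b +387.097ms=6/5b
2) 387.097ms=6/5b +193.548ms=3/5b
3) 580.645ms=9/5b +193.548ms=3/5b
4) 774.194ms=12/5b +193.548ms=3/5b
Σ=3b of 3 (186bpm 3/4) — PASS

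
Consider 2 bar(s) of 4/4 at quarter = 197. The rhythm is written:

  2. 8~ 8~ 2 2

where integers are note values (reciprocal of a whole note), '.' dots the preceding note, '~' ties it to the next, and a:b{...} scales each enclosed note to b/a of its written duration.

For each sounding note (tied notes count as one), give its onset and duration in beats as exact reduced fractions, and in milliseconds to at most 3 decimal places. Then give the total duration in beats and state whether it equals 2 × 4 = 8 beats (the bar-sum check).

1) 0.0ms=0b +913.706ms=3b
2) 913.706ms=3b +913.706ms=3b
3) 1827.411ms=6b +609.137ms=2b
Σ=8b of 8 (197bpm 4/4) — PASS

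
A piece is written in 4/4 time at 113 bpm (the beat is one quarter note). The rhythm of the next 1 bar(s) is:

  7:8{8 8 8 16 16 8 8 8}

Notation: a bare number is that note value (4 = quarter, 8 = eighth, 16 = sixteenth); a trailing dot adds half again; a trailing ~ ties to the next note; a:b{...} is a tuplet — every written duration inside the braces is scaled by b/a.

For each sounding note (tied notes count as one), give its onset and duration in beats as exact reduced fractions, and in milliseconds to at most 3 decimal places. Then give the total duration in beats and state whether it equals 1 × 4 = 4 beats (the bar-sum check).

1) 0.0ms=0b +303.413ms=4/7b
2) 303.413ms=4/7b +303.413ms=4/7b
3) 606.827ms=8/7b +303.413ms=4/7b
4) 910.24ms=12/7b +151.707ms=2/7b
5) 1061.947ms=2b +151.707ms=2/7b
6) 1213.654ms=16/7b +303.413ms=4/7b
7) 1517.067ms=20/7b +303.413ms=4/7b
8) 1820.48ms=24/7b +303.413ms=4/7b
Σ=4b of 4 (113bpm 4/4) — PASS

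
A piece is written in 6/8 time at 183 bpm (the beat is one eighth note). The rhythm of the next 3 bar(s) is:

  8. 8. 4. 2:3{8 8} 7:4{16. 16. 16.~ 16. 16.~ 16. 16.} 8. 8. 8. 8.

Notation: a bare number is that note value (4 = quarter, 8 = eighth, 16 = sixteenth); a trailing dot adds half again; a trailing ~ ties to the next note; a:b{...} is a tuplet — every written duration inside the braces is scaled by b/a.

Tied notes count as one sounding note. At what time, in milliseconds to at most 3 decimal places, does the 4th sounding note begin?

1. 0.0ms @ 0 + 491.803ms (3/2)
2. 491.803ms @ 3/2 + 491.803ms (3/2)
3. 983.607ms @ 3 + 983.607ms (3)
4. 1967.213ms @ 6 + 491.803ms (3/2)
5. 2459.016ms @ 15/2 + 491.803ms (3/2)
6. 2950.82ms @ 9 + 140.515ms (3/7)
7. 3091.335ms @ 66/7 + 140.515ms (3/7)
8. 3231.85ms @ 69/7 + 281.03ms (6/7)
9. 3512.881ms @ 75/7 + 281.03ms (6/7)
10. 3793.911ms @ 81/7 + 140.515ms (3/7)
11. 3934.426ms @ 12 + 491.803ms (3/2)
12. 4426.23ms @ 27/2 + 491.803ms (3/2)
13. 4918.033ms @ 15 + 491.803ms (3/2)
14. 5409.836ms @ 33/2 + 491.803ms (3/2)

note 4 onset = 6b = 1967.213ms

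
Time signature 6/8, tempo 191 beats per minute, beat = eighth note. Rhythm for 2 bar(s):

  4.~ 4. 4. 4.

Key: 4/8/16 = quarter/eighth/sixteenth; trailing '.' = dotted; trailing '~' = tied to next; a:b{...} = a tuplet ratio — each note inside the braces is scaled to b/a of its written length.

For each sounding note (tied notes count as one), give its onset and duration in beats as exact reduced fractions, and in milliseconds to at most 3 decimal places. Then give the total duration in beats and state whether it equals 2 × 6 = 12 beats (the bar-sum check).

1) 0.0ms=0b +1884.817ms=6b
2) 1884.817ms=6b +942.408ms=3b
3) 2827.225ms=9b +942.408ms=3b
Σ=12b of 12 (191bpm 6/8) — PASS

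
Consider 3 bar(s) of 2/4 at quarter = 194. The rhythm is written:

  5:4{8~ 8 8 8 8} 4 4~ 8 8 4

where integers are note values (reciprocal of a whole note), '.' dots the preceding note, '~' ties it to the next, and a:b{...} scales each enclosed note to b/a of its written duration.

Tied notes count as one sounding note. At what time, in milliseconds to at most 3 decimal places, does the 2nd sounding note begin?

1. 0.0ms @ 0 + 247.423ms (4/5)
2. 247.423ms @ 4/5 + 123.711ms (2/5)
3. 371.134ms @ 6/5 + 123.711ms (2/5)
4. 494.845ms @ 8/5 + 123.711ms (2/5)
5. 618.557ms @ 2 + 309.278ms (1)
6. 927.835ms @ 3 + 463.918ms (3/2)
7. 1391.753ms @ 9/2 + 154.639ms (1/2)
8. 1546.392ms @ 5 + 309.278ms (1)

note 2 onset = 4/5b = 247.423ms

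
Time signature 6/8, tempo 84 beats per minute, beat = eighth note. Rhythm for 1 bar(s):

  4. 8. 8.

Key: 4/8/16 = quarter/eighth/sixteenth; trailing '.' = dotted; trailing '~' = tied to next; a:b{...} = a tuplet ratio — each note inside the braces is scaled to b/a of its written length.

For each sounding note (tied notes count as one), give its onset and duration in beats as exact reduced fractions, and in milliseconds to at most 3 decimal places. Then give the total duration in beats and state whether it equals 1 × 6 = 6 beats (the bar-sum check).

1) 0.0ms=0b +2142.857ms=3b
2) 2142.857ms=3b +1071.429ms=3/2b
3) 3214.286ms=9/2b +1071.429ms=3/2b
Σ=6b of 6 (84bpm 6/8) — PASS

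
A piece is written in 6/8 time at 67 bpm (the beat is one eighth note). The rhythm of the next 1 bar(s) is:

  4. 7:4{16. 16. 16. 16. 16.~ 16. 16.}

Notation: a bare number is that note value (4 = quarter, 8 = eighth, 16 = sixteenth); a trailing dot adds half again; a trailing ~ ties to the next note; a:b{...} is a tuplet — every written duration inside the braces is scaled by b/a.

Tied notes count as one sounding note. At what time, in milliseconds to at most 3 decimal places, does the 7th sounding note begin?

1. 0.0ms @ 0 + 2686.567ms (3)
2. 2686.567ms @ 3 + 383.795ms (3/7)
3. 3070.362ms @ 24/7 + 383.795ms (3/7)
4. 3454.158ms @ 27/7 + 383.795ms (3/7)
5. 3837.953ms @ 30/7 + 383.795ms (3/7)
6. 4221.748ms @ 33/7 + 767.591ms (6/7)
7. 4989.339ms @ 39/7 + 383.795ms (3/7)

note 7 onset = 39/7b = 4989.339ms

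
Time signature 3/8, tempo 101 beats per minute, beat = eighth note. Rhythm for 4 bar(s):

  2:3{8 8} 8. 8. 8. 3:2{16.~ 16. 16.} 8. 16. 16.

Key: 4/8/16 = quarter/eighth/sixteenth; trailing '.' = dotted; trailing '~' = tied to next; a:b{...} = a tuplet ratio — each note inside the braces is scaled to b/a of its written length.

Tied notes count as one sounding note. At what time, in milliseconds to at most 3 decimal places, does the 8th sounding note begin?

1. 0.0ms @ 0 + 891.089ms (3/2)
2. 891.089ms @ 3/2 + 891.089ms (3/2)
3. 1782.178ms @ 3 + 891.089ms (3/2)
4. 2673.267ms @ 9/2 + 891.089ms (3/2)
5. 3564.356ms @ 6 + 891.089ms (3/2)
6. 4455.446ms @ 15/2 + 594.059ms (1)
7. 5049.505ms @ 17/2 + 297.03ms (1/2)
8. 5346.535ms @ 9 + 891.089ms (3/2)
9. 6237.624ms @ 21/2 + 445.545ms (3/4)
10. 6683.168ms @ 45/4 + 445.545ms (3/4)

note 8 onset = 9b = 5346.535ms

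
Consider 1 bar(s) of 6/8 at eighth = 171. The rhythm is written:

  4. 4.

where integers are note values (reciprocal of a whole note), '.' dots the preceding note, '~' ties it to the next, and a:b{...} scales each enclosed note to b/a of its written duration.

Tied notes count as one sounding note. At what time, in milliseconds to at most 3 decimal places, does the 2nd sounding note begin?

1. 0.0ms @ 0 + 1052.632ms (3)
2. 1052.632ms @ 3 + 1052.632ms (3)

note 2 onset = 3b = 1052.632ms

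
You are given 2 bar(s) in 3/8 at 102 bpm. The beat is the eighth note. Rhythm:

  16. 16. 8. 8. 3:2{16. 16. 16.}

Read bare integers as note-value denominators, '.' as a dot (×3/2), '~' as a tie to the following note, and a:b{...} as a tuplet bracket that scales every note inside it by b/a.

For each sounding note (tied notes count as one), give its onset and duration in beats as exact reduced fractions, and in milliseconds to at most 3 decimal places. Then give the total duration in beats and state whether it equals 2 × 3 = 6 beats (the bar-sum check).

1) 0.0ms=0b +441.176ms=3/4b
2) 441.176ms=3/4b +441.176ms=3/4b
3) 882.353ms=3/2b +882.353ms=3/2b
4) 1764.706ms=3b +882.353ms=3/2b
5) 2647.059ms=9/2b +294.118ms=1/2b
6) 2941.176ms=5b +294.118ms=1/2b
7) 3235.294ms=11/2b +294.118ms=1/2b
Σ=6b of 6 (102bpm 3/8) — PASS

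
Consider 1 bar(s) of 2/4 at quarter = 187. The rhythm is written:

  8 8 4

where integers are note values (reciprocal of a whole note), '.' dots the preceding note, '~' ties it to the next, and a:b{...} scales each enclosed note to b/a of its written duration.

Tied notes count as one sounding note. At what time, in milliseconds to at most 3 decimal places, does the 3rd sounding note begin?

1. 0.0ms @ 0 + 160.428ms (1/2)
2. 160.428ms @ 1/2 + 160.428ms (1/2)
3. 320.856ms @ 1 + 320.856ms (1)

note 3 onset = 1b = 320.856ms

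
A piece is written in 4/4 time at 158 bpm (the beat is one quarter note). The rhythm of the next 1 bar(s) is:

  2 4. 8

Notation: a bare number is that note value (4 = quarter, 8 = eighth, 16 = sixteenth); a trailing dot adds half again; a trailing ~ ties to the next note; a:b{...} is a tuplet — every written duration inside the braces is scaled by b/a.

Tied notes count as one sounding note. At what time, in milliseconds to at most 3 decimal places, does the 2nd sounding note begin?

note 2 onset = 2b = 759.494ms

1. 0.0ms @ 0 + 759.494ms (2)
2. 759.494ms @ 2 + 569.62ms (3/2)
3. 1329.114ms @ 7/2 + 189.873ms (1/2)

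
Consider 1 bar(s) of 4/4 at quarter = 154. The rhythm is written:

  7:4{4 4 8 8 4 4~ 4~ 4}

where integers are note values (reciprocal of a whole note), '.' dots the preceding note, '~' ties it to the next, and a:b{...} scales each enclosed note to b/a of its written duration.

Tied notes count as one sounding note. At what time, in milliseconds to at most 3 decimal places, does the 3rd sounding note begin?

note 3 onset = 8/7b = 445.269ms

1. 0.0ms @ 0 + 222.635ms (4/7)
2. 222.635ms @ 4/7 + 222.635ms (4/7)
3. 445.269ms @ 8/7 + 111.317ms (2/7)
4. 556.586ms @ 10/7 + 111.317ms (2/7)
5. 667.904ms @ 12/7 + 222.635ms (4/7)
6. 890.538ms @ 16/7 + 667.904ms (12/7)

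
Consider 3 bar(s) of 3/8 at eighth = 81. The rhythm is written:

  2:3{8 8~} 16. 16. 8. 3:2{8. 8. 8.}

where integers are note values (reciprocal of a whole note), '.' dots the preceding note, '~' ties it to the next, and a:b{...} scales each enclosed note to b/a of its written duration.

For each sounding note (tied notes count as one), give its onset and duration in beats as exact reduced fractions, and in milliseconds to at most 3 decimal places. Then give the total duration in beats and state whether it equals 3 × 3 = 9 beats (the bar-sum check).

1) 0.0ms=0b +1111.111ms=3/2b
2) 1111.111ms=3/2b +1666.667ms=9/4b
3) 2777.778ms=15/4b +555.556ms=3/4b
4) 3333.333ms=9/2b +1111.111ms=3/2b
5) 4444.444ms=6b +740.741ms=1b
6) 5185.185ms=7b +740.741ms=1b
7) 5925.926ms=8b +740.741ms=1b
Σ=9b of 9 (81bpm 3/8) — PASS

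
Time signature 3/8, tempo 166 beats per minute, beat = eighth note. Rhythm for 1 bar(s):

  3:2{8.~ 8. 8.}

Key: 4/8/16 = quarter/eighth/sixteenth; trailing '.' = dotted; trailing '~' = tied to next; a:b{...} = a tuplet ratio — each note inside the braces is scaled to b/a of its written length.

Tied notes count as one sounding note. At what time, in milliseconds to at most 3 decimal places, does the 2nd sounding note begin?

1. 0.0ms @ 0 + 722.892ms (2)
2. 722.892ms @ 2 + 361.446ms (1)

note 2 onset = 2b = 722.892ms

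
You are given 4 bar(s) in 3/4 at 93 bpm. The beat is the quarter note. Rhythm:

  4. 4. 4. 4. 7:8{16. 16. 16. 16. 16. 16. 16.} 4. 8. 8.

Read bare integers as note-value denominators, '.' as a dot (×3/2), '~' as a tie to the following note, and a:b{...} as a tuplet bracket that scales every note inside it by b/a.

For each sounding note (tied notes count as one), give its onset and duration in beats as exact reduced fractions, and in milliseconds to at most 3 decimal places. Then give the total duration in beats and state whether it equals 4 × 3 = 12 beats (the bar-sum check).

1) 0.0ms=0b +967.742ms=3/2b
2) 967.742ms=3/2b +967.742ms=3/2b
3) 1935.484ms=3b +967.742ms=3/2b
4) 2903.226ms=9/2b +967.742ms=3/2b
5) 3870.968ms=6b +276.498ms=3/7b
6) 4147.465ms=45/7b +276.498ms=3/7b
7) 4423.963ms=48/7b +276.498ms=3/7b
8) 4700.461ms=51/7b +276.498ms=3/7b
9) 4976.959ms=54/7b +276.498ms=3/7b
10) 5253.456ms=57/7b +276.498ms=3/7b
11) 5529.954ms=60/7b +276.498ms=3/7b
12) 5806.452ms=9b +967.742ms=3/2b
13) 6774.194ms=21/2b +483.871ms=3/4b
14) 7258.065ms=45/4b +483.871ms=3/4b
Σ=12b of 12 (93bpm 3/4) — PASS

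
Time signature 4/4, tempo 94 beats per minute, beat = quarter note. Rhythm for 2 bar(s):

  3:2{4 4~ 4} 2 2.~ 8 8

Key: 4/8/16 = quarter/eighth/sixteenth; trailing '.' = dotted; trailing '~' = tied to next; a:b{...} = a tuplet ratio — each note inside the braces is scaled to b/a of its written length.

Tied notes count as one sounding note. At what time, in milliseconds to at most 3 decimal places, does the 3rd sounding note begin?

1. 0.0ms @ 0 + 425.532ms (2/3)
2. 425.532ms @ 2/3 + 851.064ms (4/3)
3. 1276.596ms @ 2 + 1276.596ms (2)
4. 2553.191ms @ 4 + 2234.043ms (7/2)
5. 4787.234ms @ 15/2 + 319.149ms (1/2)

note 3 onset = 2b = 1276.596ms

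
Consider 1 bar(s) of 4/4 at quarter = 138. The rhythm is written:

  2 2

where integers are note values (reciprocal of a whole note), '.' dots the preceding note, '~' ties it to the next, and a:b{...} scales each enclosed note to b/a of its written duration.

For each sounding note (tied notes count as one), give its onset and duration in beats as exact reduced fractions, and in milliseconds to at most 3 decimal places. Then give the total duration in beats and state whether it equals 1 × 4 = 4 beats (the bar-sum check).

1) 0.0ms=0b +869.565ms=2b
2) 869.565ms=2b +869.565ms=2b
Σ=4b of 4 (138bpm 4/4) — PASS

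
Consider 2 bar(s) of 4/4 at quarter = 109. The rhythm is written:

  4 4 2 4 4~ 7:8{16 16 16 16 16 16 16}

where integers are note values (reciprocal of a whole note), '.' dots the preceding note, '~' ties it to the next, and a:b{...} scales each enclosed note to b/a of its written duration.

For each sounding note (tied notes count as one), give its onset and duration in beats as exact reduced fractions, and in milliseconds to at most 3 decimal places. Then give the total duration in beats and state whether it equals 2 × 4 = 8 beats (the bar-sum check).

1) 0.0ms=0b +550.459ms=1b
2) 550.459ms=1b +550.459ms=1b
3) 1100.917ms=2b +1100.917ms=2b
4) 2201.835ms=4b +550.459ms=1b
5) 2752.294ms=5b +707.733ms=9/7b
6) 3460.026ms=44/7b +157.274ms=2/7b
7) 3617.3ms=46/7b +157.274ms=2/7b
8) 3774.574ms=48/7b +157.274ms=2/7b
9) 3931.848ms=50/7b +157.274ms=2/7b
10) 4089.122ms=52/7b +157.274ms=2/7b
11) 4246.396ms=54/7b +157.274ms=2/7b
Σ=8b of 8 (109bpm 4/4) — PASS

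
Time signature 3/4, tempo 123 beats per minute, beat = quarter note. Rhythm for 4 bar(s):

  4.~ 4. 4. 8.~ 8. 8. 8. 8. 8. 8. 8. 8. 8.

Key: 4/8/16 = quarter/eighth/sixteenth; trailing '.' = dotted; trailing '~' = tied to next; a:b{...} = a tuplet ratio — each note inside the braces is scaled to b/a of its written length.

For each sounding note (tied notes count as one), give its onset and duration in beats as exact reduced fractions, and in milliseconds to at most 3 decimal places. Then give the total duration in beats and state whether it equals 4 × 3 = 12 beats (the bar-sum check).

1) 0.0ms=0b +1463.415ms=3b
2) 1463.415ms=3b +731.707ms=3/2b
3) 2195.122ms=9/2b +731.707ms=3/2b
4) 2926.829ms=6b +365.854ms=3/4b
5) 3292.683ms=27/4b +365.854ms=3/4b
6) 3658.537ms=15/2b +365.854ms=3/4b
7) 4024.39ms=33/4b +365.854ms=3/4b
8) 4390.244ms=9b +365.854ms=3/4b
9) 4756.098ms=39/4b +365.854ms=3/4b
10) 5121.951ms=21/2b +365.854ms=3/4b
11) 5487.805ms=45/4b +365.854ms=3/4b
Σ=12b of 12 (123bpm 3/4) — PASS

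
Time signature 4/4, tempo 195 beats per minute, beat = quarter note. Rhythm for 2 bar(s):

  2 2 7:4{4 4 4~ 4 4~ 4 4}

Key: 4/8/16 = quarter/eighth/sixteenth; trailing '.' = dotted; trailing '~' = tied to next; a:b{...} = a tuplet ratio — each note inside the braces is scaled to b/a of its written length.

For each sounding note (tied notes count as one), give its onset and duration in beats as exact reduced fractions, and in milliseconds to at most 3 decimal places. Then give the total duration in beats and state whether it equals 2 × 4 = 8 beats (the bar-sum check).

1) 0.0ms=0b +615.385ms=2b
2) 615.385ms=2b +615.385ms=2b
3) 1230.769ms=4b +175.824ms=4/7b
4) 1406.593ms=32/7b +175.824ms=4/7b
5) 1582.418ms=36/7b +351.648ms=8/7b
6) 1934.066ms=44/7b +351.648ms=8/7b
7) 2285.714ms=52/7b +175.824ms=4/7b
Σ=8b of 8 (195bpm 4/4) — PASS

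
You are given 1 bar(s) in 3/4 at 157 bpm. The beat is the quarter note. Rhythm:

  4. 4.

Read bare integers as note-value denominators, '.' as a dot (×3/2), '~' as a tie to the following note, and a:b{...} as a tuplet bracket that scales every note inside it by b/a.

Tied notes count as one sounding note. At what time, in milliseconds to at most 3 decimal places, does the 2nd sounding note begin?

note 2 onset = 3/2b = 573.248ms

1. 0.0ms @ 0 + 573.248ms (3/2)
2. 573.248ms @ 3/2 + 573.248ms (3/2)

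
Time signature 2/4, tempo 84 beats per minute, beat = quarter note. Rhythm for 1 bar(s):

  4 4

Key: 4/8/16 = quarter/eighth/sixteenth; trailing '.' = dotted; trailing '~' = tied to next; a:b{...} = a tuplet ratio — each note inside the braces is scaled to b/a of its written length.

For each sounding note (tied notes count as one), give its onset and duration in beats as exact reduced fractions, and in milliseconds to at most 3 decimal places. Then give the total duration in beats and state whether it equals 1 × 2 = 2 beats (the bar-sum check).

1) 0.0ms=0b +714.286ms=1b
2) 714.286ms=1b +714.286ms=1b
Σ=2b of 2 (84bpm 2/4) — PASS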